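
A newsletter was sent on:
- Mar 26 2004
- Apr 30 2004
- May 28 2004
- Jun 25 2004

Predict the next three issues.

Jul 30 2004, Aug 27 2004, Sep 24 2004

All Fridays; the gaps (35, 28, 28) vary with month length.
This is the last Friday of each month.
Last Friday of July 2004: Jul 30 2004.
August 2004 ends with Friday Aug 27 2004.
September 2004 ends with Friday Sep 24 2004.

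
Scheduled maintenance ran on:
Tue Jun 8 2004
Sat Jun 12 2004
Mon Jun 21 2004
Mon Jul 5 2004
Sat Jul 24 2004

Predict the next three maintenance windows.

Tue Aug 17 2004, Wed Sep 15 2004, Tue Oct 19 2004

Gaps: 4, 9, 14, 19 days — each gap is 5 larger than the previous one.
Next gap: 24 days. Sat Jul 24 2004 + 24 days = Tue Aug 17 2004.
Next gap: 29 days. Tue Aug 17 2004 + 29 days = Wed Sep 15 2004.
Next gap: 34 days. Wed Sep 15 2004 + 34 days = Tue Oct 19 2004.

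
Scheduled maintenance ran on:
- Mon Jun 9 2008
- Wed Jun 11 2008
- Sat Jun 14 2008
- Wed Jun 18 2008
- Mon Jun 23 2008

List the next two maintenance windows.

Intervals are 2, 3, 4, 5 days — an arithmetic progression with common difference 1.
Next gap: 6 days. Mon Jun 23 2008 + 6 days = Sun Jun 29 2008.
Next gap: 7 days. Sun Jun 29 2008 + 7 days = Sun Jul 6 2008.

Sun Jun 29 2008, Sun Jul 6 2008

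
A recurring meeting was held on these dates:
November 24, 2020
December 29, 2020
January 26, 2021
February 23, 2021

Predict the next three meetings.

These are Tuesdays with 35, 28, 28-day gaps.
Each is the final Tuesday of its month — December 29, 2020 is past the 28th, so '4th Tuesday' doesn't fit.
Last Tuesday of March 2021: March 30, 2021.
Last Tuesday of April 2021: April 27, 2021.
Last Tuesday of May 2021: May 25, 2021.

March 30, 2021; April 27, 2021; May 25, 2021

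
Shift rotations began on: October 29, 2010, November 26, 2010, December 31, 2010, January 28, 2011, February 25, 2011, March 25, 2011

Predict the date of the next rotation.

These are Fridays with 28, 35, 28, 28, 28-day gaps.
Each is the final Friday of its month — October 29, 2010 is past the 28th, so '4th Friday' doesn't fit.
April 2011 ends with Friday April 29, 2011.

April 29, 2011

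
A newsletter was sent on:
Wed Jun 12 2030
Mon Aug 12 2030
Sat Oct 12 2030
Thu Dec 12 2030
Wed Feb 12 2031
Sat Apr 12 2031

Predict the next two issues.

Gaps: 61, 61, 61, 62, 59 days — not constant. Every event is on the 12th of the month.
Pattern: the 12th of every 2 months.
June 2031: Thu Jun 12 2031.
August 2031: Tue Aug 12 2031.

Thu Jun 12 2031, Tue Aug 12 2031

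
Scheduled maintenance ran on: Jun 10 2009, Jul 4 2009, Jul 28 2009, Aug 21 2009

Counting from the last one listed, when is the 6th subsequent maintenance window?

Jan 12 2010

Every event comes 24 days after the last (24, 24, 24).
Aug 21 2009 + 24 days = Sep 14 2009.
Sep 14 2009 + 24 days = Oct 8 2009.
Oct 8 2009 + 24 days = Nov 1 2009.
Nov 1 2009 + 24 days = Nov 25 2009.
Nov 25 2009 + 24 days = Dec 19 2009.
Dec 19 2009 + 24 days = Jan 12 2010.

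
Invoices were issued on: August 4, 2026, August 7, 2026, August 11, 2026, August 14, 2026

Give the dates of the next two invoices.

The gap pattern 3, 4, 3 repeats every 2 events.
These are the Tuesdays and Fridays of each week.
Next Tuesday: August 18, 2026.
The following Friday is August 21, 2026.

August 18, 2026; August 21, 2026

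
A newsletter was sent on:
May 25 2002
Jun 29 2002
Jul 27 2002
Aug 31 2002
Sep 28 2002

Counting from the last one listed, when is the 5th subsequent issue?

Feb 22 2003

These are Saturdays with 35, 28, 35, 28-day gaps.
Each is the final Saturday of its month — Jun 29 2002 is past the 28th, so '4th Saturday' doesn't fit.
Last Saturday of October 2002: Oct 26 2002.
Last Saturday of November 2002: Nov 30 2002.
Last Saturday of December 2002: Dec 28 2002.
Last Saturday of January 2003: Jan 25 2003.
Last Saturday of February 2003: Feb 22 2003.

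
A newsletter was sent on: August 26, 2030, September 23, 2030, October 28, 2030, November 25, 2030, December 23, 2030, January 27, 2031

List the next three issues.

February 24, 2031; March 24, 2031; April 28, 2031

All dates are Mondays, 28, 35, 28, 28, 35 days apart.
Specifically, the 4th Monday of each month.
4th Monday of February 2031: February 24, 2031.
4th Monday of March 2031: March 24, 2031.
April 2031 — 4th Monday is April 28, 2031.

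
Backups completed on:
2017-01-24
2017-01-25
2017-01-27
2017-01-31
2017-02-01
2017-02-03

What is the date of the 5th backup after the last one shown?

2017-02-15

Every event lands on a Tuesday or Wednesday or Friday (gaps cycle 1, 2, 4, 1, 2).
So the schedule is: every Tuesday, Wednesday and Friday.
Next Tuesday: 2017-02-07.
The following Wednesday is 2017-02-08.
Next Friday: 2017-02-10.
The following Tuesday is 2017-02-14.
Next Wednesday: 2017-02-15.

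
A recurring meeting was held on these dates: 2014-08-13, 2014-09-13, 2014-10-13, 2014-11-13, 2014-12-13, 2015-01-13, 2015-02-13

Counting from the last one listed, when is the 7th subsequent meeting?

Each date is the 13th; the gaps (31, 30, 31, 30, 31, 31) track the month lengths.
The rule is the 13th of each month.
Next: March 2015 → 2015-03-13.
Next: April 2015 → 2015-04-13.
Next: May 2015 → 2015-05-13.
June 2015: 2015-06-13.
July 2015: 2015-07-13.
Next: August 2015 → 2015-08-13.
Next: September 2015 → 2015-09-13.

2015-09-13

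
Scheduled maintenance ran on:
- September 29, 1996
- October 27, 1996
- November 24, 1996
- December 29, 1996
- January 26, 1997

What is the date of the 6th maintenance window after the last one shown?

July 27, 1997

Every date is a Sunday; gaps 28, 28, 35, 28 days.
Each is the last Sunday of its month (at least one falls on the 29th or later, ruling out '4th Sunday').
Last Sunday of February 1997: February 23, 1997.
Last Sunday of March 1997: March 30, 1997.
April 1997 ends with Sunday April 27, 1997.
Last Sunday of May 1997: May 25, 1997.
Last Sunday of June 1997: June 29, 1997.
July 1997 ends with Sunday July 27, 1997.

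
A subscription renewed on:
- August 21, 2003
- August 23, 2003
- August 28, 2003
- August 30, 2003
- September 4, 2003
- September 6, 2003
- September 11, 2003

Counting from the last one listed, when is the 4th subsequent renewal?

Every event lands on a Thursday or Saturday (gaps cycle 2, 5, 2, 5, 2, 5).
So the schedule is: every Thursday and Saturday.
Next Saturday: September 13, 2003.
The following Thursday is September 18, 2003.
The following Saturday is September 20, 2003.
Next Thursday: September 25, 2003.

September 25, 2003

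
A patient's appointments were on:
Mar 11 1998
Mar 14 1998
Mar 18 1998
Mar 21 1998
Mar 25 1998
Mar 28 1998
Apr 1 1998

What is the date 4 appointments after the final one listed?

The gap pattern 3, 4, 3, 4, 3, 4 repeats every 2 events.
These are the Wednesdays and Saturdays of each week.
Next Saturday: Apr 4 1998.
The following Wednesday is Apr 8 1998.
The following Saturday is Apr 11 1998.
Next Wednesday: Apr 15 1998.

Apr 15 1998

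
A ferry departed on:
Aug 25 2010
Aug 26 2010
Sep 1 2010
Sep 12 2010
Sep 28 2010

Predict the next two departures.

The spacing grows by 5 each time: 1, 6, 11, 16 days.
Next gap: 21 days. Sep 28 2010 + 21 days = Oct 19 2010.
Next gap: 26 days. Oct 19 2010 + 26 days = Nov 14 2010.

Oct 19 2010, Nov 14 2010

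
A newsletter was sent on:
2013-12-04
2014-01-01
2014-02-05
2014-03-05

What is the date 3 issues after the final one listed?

All dates are Wednesdays, 28, 35, 28 days apart.
Specifically, the 1st Wednesday of each month.
April 2014 — 1st Wednesday is 2014-04-02.
May 2014 — 1st Wednesday is 2014-05-07.
June 2014 — 1st Wednesday is 2014-06-04.

2014-06-04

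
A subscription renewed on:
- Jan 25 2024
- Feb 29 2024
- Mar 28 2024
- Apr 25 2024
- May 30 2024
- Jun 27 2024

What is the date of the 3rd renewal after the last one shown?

Sep 26 2024

All Thursdays; the gaps (35, 28, 28, 35, 28) vary with month length.
This is the last Thursday of each month.
July 2024 ends with Thursday Jul 25 2024.
August 2024 ends with Thursday Aug 29 2024.
Last Thursday of September 2024: Sep 26 2024.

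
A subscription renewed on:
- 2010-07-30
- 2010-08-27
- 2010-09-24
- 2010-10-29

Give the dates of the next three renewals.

2010-11-26, 2010-12-31, 2011-01-28

These are Fridays with 28, 28, 35-day gaps.
Each is the final Friday of its month — 2010-07-30 is past the 28th, so '4th Friday' doesn't fit.
November 2010 ends with Friday 2010-11-26.
Last Friday of December 2010: 2010-12-31.
Last Friday of January 2011: 2011-01-28.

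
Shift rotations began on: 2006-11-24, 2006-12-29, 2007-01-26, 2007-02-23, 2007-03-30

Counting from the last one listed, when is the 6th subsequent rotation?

2007-09-28

Every date is a Friday; gaps 35, 28, 28, 35 days.
Each is the last Friday of its month (at least one falls on the 29th or later, ruling out '4th Friday').
Last Friday of April 2007: 2007-04-27.
May 2007 ends with Friday 2007-05-25.
June 2007 ends with Friday 2007-06-29.
July 2007 ends with Friday 2007-07-27.
Last Friday of August 2007: 2007-08-31.
September 2007 ends with Friday 2007-09-28.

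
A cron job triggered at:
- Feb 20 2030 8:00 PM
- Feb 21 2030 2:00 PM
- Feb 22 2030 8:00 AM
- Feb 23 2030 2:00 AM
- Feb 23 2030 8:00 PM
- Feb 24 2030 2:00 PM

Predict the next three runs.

Feb 25 2030 8:00 AM, Feb 26 2030 2:00 AM, Feb 26 2030 8:00 PM

Spacing: 18, 18, 18, 18, 18 h — constant 18 h.
Feb 24 2030 2:00 PM + 18 h = Feb 25 2030 8:00 AM.
Feb 25 2030 8:00 AM + 18 h = Feb 26 2030 2:00 AM.
Feb 26 2030 2:00 AM + 18 h = Feb 26 2030 8:00 PM.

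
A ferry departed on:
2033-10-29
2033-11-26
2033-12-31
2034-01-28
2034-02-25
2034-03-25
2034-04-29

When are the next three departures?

These are Saturdays with 28, 35, 28, 28, 28, 35-day gaps.
Each is the final Saturday of its month — 2033-10-29 is past the 28th, so '4th Saturday' doesn't fit.
Last Saturday of May 2034: 2034-05-27.
Last Saturday of June 2034: 2034-06-24.
July 2034 ends with Saturday 2034-07-29.

2034-05-27, 2034-06-24, 2034-07-29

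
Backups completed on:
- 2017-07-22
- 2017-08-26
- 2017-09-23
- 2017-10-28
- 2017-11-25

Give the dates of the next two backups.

2017-12-23, 2018-01-27

Gaps: 35, 28, 35, 28 days — a mix of 28 and 35. Every date is a Saturday.
Each is the 4th Saturday of its month.
December 2017 — 4th Saturday is 2017-12-23.
January 2018 — 4th Saturday is 2018-01-27.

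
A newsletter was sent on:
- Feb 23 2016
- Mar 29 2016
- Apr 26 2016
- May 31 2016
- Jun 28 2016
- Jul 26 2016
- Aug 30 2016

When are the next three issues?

All Tuesdays; the gaps (35, 28, 35, 28, 28, 35) vary with month length.
This is the last Tuesday of each month.
September 2016 ends with Tuesday Sep 27 2016.
Last Tuesday of October 2016: Oct 25 2016.
Last Tuesday of November 2016: Nov 29 2016.

Sep 27 2016, Oct 25 2016, Nov 29 2016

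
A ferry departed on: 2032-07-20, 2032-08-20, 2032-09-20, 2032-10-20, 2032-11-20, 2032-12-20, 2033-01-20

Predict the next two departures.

2033-02-20, 2033-03-20

Gaps: 31, 31, 30, 31, 30, 31 days — not constant. Every event is on the 20th of the month.
Pattern: the 20th of each month.
Next: February 2033 → 2033-02-20.
March 2033: 2033-03-20.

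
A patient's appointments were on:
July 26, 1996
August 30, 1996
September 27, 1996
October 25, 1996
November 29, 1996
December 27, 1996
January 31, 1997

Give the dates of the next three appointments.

February 28, 1997; March 28, 1997; April 25, 1997

All Fridays; the gaps (35, 28, 28, 35, 28, 35) vary with month length.
This is the last Friday of each month.
February 1997 ends with Friday February 28, 1997.
Last Friday of March 1997: March 28, 1997.
April 1997 ends with Friday April 25, 1997.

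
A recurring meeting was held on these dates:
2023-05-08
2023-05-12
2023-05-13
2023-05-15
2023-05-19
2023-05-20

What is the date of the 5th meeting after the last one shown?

Gaps: 4, 1, 2, 4, 1 days — not constant, but cyclic with period 3.
The events fall on every Monday, Friday and Saturday.
The following Monday is 2023-05-22.
The following Friday is 2023-05-26.
The following Saturday is 2023-05-27.
Next Monday: 2023-05-29.
The following Friday is 2023-06-02.

2023-06-02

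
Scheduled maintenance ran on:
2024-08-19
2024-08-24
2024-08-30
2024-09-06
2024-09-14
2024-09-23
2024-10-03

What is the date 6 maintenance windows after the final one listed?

Gaps: 5, 6, 7, 8, 9, 10 days — each gap is 1 larger than the previous one.
Next gap: 11 days. 2024-10-03 + 11 days = 2024-10-14.
Next gap: 12 days. 2024-10-14 + 12 days = 2024-10-26.
Next gap: 13 days. 2024-10-26 + 13 days = 2024-11-08.
Next gap: 14 days. 2024-11-08 + 14 days = 2024-11-22.
Next gap: 15 days. 2024-11-22 + 15 days = 2024-12-07.
Next gap: 16 days. 2024-12-07 + 16 days = 2024-12-23.

2024-12-23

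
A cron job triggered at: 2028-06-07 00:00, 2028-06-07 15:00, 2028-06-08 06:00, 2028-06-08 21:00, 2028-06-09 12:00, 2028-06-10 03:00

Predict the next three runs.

2028-06-10 18:00, 2028-06-11 09:00, 2028-06-12 00:00

The interval is a steady 15 hours (15, 15, 15, 15, 15).
2028-06-10 03:00 + 15 h = 2028-06-10 18:00.
2028-06-10 18:00 + 15 h = 2028-06-11 09:00.
2028-06-11 09:00 + 15 h = 2028-06-12 00:00.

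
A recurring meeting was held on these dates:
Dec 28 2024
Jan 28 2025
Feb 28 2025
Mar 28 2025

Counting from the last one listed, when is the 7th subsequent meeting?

Oct 28 2025

Gaps: 31, 31, 28 days — not constant. Every event is on the 28th of the month.
Pattern: the 28th of each month.
April 2025: Apr 28 2025.
Next: May 2025 → May 28 2025.
June 2025: Jun 28 2025.
July 2025: Jul 28 2025.
Next: August 2025 → Aug 28 2025.
Next: September 2025 → Sep 28 2025.
October 2025: Oct 28 2025.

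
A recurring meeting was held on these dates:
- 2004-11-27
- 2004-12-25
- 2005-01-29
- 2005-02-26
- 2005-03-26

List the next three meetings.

Every date is a Saturday; gaps 28, 35, 28, 28 days.
Each is the last Saturday of its month (at least one falls on the 29th or later, ruling out '4th Saturday').
April 2005 ends with Saturday 2005-04-30.
Last Saturday of May 2005: 2005-05-28.
June 2005 ends with Saturday 2005-06-25.

2005-04-30, 2005-05-28, 2005-06-25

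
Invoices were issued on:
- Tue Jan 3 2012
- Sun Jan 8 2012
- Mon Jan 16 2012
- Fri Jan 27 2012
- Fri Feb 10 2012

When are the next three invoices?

Mon Feb 27 2012, Sun Mar 18 2012, Tue Apr 10 2012

Gaps: 5, 8, 11, 14 days — each gap is 3 larger than the previous one.
Next gap: 17 days. Fri Feb 10 2012 + 17 days = Mon Feb 27 2012.
Next gap: 20 days. Mon Feb 27 2012 + 20 days = Sun Mar 18 2012.
Next gap: 23 days. Sun Mar 18 2012 + 23 days = Tue Apr 10 2012.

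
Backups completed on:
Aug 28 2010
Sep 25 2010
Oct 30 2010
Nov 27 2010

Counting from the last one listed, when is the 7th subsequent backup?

Every date is a Saturday; gaps 28, 35, 28 days.
Each is the last Saturday of its month (at least one falls on the 29th or later, ruling out '4th Saturday').
December 2010 ends with Saturday Dec 25 2010.
Last Saturday of January 2011: Jan 29 2011.
February 2011 ends with Saturday Feb 26 2011.
March 2011 ends with Saturday Mar 26 2011.
Last Saturday of April 2011: Apr 30 2011.
May 2011 ends with Saturday May 28 2011.
Last Saturday of June 2011: Jun 25 2011.

Jun 25 2011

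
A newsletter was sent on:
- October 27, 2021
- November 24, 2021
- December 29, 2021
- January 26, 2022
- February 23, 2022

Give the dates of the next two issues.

March 30, 2022; April 27, 2022

Every date is a Wednesday; gaps 28, 35, 28, 28 days.
Each is the last Wednesday of its month (at least one falls on the 29th or later, ruling out '4th Wednesday').
Last Wednesday of March 2022: March 30, 2022.
Last Wednesday of April 2022: April 27, 2022.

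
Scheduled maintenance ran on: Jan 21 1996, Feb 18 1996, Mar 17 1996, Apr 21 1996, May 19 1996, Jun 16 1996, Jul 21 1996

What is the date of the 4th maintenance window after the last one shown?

Nov 17 1996

Gaps: 28, 28, 35, 28, 28, 35 days — a mix of 28 and 35. Every date is a Sunday.
Each is the 3rd Sunday of its month.
3rd Sunday of August 1996: Aug 18 1996.
September 1996 — 3rd Sunday is Sep 15 1996.
October 1996 — 3rd Sunday is Oct 20 1996.
November 1996 — 3rd Sunday is Nov 17 1996.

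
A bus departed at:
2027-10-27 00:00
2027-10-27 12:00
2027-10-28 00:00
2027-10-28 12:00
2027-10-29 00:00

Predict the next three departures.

Gaps: 12, 12, 12, 12 hours — each event is 12 hours after the previous one.
2027-10-29 00:00 + 12 h = 2027-10-29 12:00.
2027-10-29 12:00 + 12 h = 2027-10-30 00:00.
2027-10-30 00:00 + 12 h = 2027-10-30 12:00.

2027-10-29 12:00, 2027-10-30 00:00, 2027-10-30 12:00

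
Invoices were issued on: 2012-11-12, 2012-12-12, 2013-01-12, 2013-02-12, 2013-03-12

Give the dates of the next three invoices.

2013-04-12, 2013-05-12, 2013-06-12

The day-of-month is always 12 (30, 31, 31, 28 days between events).
So this recurs on the 12th of each month.
April 2013: 2013-04-12.
Next: May 2013 → 2013-05-12.
Next: June 2013 → 2013-06-12.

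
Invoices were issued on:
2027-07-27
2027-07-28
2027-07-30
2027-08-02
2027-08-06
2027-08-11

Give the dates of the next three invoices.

Intervals are 1, 2, 3, 4, 5 days — an arithmetic progression with common difference 1.
Next gap: 6 days. 2027-08-11 + 6 days = 2027-08-17.
Next gap: 7 days. 2027-08-17 + 7 days = 2027-08-24.
Next gap: 8 days. 2027-08-24 + 8 days = 2027-09-01.

2027-08-17, 2027-08-24, 2027-09-01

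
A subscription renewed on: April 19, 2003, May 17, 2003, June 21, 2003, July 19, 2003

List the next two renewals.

August 16, 2003; September 20, 2003

Gaps: 28, 35, 28 days — a mix of 28 and 35. Every date is a Saturday.
Each is the 3rd Saturday of its month.
3rd Saturday of August 2003: August 16, 2003.
September 2003 — 3rd Saturday is September 20, 2003.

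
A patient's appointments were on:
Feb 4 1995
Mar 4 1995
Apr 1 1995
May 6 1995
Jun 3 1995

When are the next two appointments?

Jul 1 1995, Aug 5 1995

These are Saturdays at 28- or 35-day spacing (28, 28, 35, 28).
The pattern: 1st Saturday of the month.
July 1995 — 1st Saturday is Jul 1 1995.
1st Saturday of August 1995: Aug 5 1995.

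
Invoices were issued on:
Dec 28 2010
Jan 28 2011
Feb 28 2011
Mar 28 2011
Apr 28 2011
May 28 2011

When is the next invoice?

Jun 28 2011

The day-of-month is always 28 (31, 31, 28, 31, 30 days between events).
So this recurs on the 28th of each month.
June 2011: Jun 28 2011.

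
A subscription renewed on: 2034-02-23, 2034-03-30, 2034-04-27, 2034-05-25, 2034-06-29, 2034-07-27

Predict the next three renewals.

Every date is a Thursday; gaps 35, 28, 28, 35, 28 days.
Each is the last Thursday of its month (at least one falls on the 29th or later, ruling out '4th Thursday').
August 2034 ends with Thursday 2034-08-31.
September 2034 ends with Thursday 2034-09-28.
October 2034 ends with Thursday 2034-10-26.

2034-08-31, 2034-09-28, 2034-10-26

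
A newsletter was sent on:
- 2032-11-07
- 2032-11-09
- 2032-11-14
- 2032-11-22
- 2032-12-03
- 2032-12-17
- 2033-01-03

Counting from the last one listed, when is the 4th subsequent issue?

The spacing grows by 3 each time: 2, 5, 8, 11, 14, 17 days.
Next gap: 20 days. 2033-01-03 + 20 days = 2033-01-23.
Next gap: 23 days. 2033-01-23 + 23 days = 2033-02-15.
Next gap: 26 days. 2033-02-15 + 26 days = 2033-03-13.
Next gap: 29 days. 2033-03-13 + 29 days = 2033-04-11.

2033-04-11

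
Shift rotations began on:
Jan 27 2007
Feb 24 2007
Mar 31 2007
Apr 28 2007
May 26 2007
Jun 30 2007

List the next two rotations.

Jul 28 2007, Aug 25 2007

All Saturdays; the gaps (28, 35, 28, 28, 35) vary with month length.
This is the last Saturday of each month.
July 2007 ends with Saturday Jul 28 2007.
Last Saturday of August 2007: Aug 25 2007.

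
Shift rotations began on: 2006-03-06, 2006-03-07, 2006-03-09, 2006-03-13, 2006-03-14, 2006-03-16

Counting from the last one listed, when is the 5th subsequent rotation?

2006-03-28

The gap pattern 1, 2, 4, 1, 2 repeats every 3 events.
These are the Mondays, Tuesdays and Thursdays of each week.
The following Monday is 2006-03-20.
The following Tuesday is 2006-03-21.
Next Thursday: 2006-03-23.
Next Monday: 2006-03-27.
Next Tuesday: 2006-03-28.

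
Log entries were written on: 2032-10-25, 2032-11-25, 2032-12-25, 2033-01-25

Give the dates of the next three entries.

Gaps: 31, 30, 31 days — not constant. Every event is on the 25th of the month.
Pattern: the 25th of each month.
February 2033: 2033-02-25.
March 2033: 2033-03-25.
Next: April 2033 → 2033-04-25.

2033-02-25, 2033-03-25, 2033-04-25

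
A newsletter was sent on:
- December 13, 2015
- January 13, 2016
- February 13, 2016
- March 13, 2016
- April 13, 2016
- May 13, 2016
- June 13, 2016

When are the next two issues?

The day-of-month is always 13 (31, 31, 29, 31, 30, 31 days between events).
So this recurs on the 13th of each month.
Next: July 2016 → July 13, 2016.
Next: August 2016 → August 13, 2016.

July 13, 2016; August 13, 2016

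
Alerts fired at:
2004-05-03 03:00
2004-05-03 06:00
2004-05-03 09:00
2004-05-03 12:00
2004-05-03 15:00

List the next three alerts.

Gaps: 3, 3, 3, 3 hours — each event is 3 hours after the previous one.
2004-05-03 15:00 + 3 h = 2004-05-03 18:00.
2004-05-03 18:00 + 3 h = 2004-05-03 21:00.
2004-05-03 21:00 + 3 h = 2004-05-04 00:00.

2004-05-03 18:00, 2004-05-03 21:00, 2004-05-04 00:00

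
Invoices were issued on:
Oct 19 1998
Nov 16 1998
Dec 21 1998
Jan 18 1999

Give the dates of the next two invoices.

Feb 15 1999, Mar 15 1999

These are Mondays at 28- or 35-day spacing (28, 35, 28).
The pattern: 3rd Monday of the month.
February 1999 — 3rd Monday is Feb 15 1999.
March 1999 — 3rd Monday is Mar 15 1999.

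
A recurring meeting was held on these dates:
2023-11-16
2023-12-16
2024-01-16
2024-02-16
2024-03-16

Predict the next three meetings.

The day-of-month is always 16 (30, 31, 31, 29 days between events).
So this recurs on the 16th of each month.
Next: April 2024 → 2024-04-16.
May 2024: 2024-05-16.
Next: June 2024 → 2024-06-16.

2024-04-16, 2024-05-16, 2024-06-16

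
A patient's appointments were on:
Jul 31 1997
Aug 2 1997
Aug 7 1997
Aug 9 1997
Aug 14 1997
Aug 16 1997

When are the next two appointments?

The gap pattern 2, 5, 2, 5, 2 repeats every 2 events.
These are the Thursdays and Saturdays of each week.
Next Thursday: Aug 21 1997.
Next Saturday: Aug 23 1997.

Aug 21 1997, Aug 23 1997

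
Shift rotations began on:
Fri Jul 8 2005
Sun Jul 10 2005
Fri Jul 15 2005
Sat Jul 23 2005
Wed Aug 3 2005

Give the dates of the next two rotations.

Intervals are 2, 5, 8, 11 days — an arithmetic progression with common difference 3.
Next gap: 14 days. Wed Aug 3 2005 + 14 days = Wed Aug 17 2005.
Next gap: 17 days. Wed Aug 17 2005 + 17 days = Sat Sep 3 2005.

Wed Aug 17 2005, Sat Sep 3 2005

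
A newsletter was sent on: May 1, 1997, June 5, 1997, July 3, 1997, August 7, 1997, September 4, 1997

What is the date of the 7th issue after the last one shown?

These are Thursdays at 28- or 35-day spacing (35, 28, 35, 28).
The pattern: 1st Thursday of the month.
October 1997 — 1st Thursday is October 2, 1997.
November 1997 — 1st Thursday is November 6, 1997.
1st Thursday of December 1997: December 4, 1997.
1st Thursday of January 1998: January 1, 1998.
February 1998 — 1st Thursday is February 5, 1998.
March 1998 — 1st Thursday is March 5, 1998.
1st Thursday of April 1998: April 2, 1998.

April 2, 1998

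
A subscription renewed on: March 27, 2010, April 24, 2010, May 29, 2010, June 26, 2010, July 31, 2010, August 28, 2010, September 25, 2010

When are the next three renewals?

October 30, 2010; November 27, 2010; December 25, 2010

These are Saturdays with 28, 35, 28, 35, 28, 28-day gaps.
Each is the final Saturday of its month — May 29, 2010 is past the 28th, so '4th Saturday' doesn't fit.
Last Saturday of October 2010: October 30, 2010.
November 2010 ends with Saturday November 27, 2010.
December 2010 ends with Saturday December 25, 2010.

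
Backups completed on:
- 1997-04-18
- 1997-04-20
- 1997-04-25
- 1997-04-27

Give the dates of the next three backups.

1997-05-02, 1997-05-04, 1997-05-09

Every event lands on a Friday or Sunday (gaps cycle 2, 5, 2).
So the schedule is: every Friday and Sunday.
Next Friday: 1997-05-02.
The following Sunday is 1997-05-04.
The following Friday is 1997-05-09.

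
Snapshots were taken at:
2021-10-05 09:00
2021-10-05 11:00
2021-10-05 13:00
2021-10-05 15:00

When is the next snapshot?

2021-10-05 17:00

Spacing: 2, 2, 2 h — constant 2 h.
2021-10-05 15:00 + 2 h = 2021-10-05 17:00.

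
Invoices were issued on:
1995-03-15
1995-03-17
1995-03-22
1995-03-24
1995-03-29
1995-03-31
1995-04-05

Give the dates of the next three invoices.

1995-04-07, 1995-04-12, 1995-04-14

Gaps: 2, 5, 2, 5, 2, 5 days — not constant, but cyclic with period 2.
The events fall on every Wednesday and Friday.
Next Friday: 1995-04-07.
The following Wednesday is 1995-04-12.
The following Friday is 1995-04-14.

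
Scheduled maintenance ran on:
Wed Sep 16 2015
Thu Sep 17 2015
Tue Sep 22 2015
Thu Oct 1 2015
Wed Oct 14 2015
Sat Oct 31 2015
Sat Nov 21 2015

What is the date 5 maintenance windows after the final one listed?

Intervals are 1, 5, 9, 13, 17, 21 days — an arithmetic progression with common difference 4.
Next gap: 25 days. Sat Nov 21 2015 + 25 days = Wed Dec 16 2015.
Next gap: 29 days. Wed Dec 16 2015 + 29 days = Thu Jan 14 2016.
Next gap: 33 days. Thu Jan 14 2016 + 33 days = Tue Feb 16 2016.
Next gap: 37 days. Tue Feb 16 2016 + 37 days = Thu Mar 24 2016.
Next gap: 41 days. Thu Mar 24 2016 + 41 days = Wed May 4 2016.

Wed May 4 2016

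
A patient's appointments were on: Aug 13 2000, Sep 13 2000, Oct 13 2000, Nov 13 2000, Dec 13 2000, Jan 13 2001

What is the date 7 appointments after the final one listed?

The day-of-month is always 13 (31, 30, 31, 30, 31 days between events).
So this recurs on the 13th of each month.
Next: February 2001 → Feb 13 2001.
Next: March 2001 → Mar 13 2001.
Next: April 2001 → Apr 13 2001.
Next: May 2001 → May 13 2001.
Next: June 2001 → Jun 13 2001.
Next: July 2001 → Jul 13 2001.
Next: August 2001 → Aug 13 2001.

Aug 13 2001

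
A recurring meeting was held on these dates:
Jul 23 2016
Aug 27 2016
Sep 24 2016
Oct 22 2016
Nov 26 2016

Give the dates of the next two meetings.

Dec 24 2016, Jan 28 2017

These are Saturdays at 28- or 35-day spacing (35, 28, 28, 35).
The pattern: 4th Saturday of the month.
4th Saturday of December 2016: Dec 24 2016.
January 2017 — 4th Saturday is Jan 28 2017.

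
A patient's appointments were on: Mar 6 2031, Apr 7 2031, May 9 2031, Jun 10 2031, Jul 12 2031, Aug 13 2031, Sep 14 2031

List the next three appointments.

Gaps between consecutive events: 32, 32, 32, 32, 32, 32 days — a constant 32-day interval.
Sep 14 2031 + 32 days = Oct 16 2031.
Oct 16 2031 + 32 days = Nov 17 2031.
Nov 17 2031 + 32 days = Dec 19 2031.

Oct 16 2031, Nov 17 2031, Dec 19 2031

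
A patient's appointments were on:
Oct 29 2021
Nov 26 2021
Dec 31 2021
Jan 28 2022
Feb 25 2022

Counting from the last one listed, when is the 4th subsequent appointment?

Every date is a Friday; gaps 28, 35, 28, 28 days.
Each is the last Friday of its month (at least one falls on the 29th or later, ruling out '4th Friday').
March 2022 ends with Friday Mar 25 2022.
April 2022 ends with Friday Apr 29 2022.
May 2022 ends with Friday May 27 2022.
June 2022 ends with Friday Jun 24 2022.

Jun 24 2022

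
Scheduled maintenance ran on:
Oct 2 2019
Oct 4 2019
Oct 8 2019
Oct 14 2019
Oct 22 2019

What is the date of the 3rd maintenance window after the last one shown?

The spacing grows by 2 each time: 2, 4, 6, 8 days.
Next gap: 10 days. Oct 22 2019 + 10 days = Nov 1 2019.
Next gap: 12 days. Nov 1 2019 + 12 days = Nov 13 2019.
Next gap: 14 days. Nov 13 2019 + 14 days = Nov 27 2019.

Nov 27 2019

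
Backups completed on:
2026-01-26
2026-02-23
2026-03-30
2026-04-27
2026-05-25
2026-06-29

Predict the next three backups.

2026-07-27, 2026-08-31, 2026-09-28

Every date is a Monday; gaps 28, 35, 28, 28, 35 days.
Each is the last Monday of its month (at least one falls on the 29th or later, ruling out '4th Monday').
Last Monday of July 2026: 2026-07-27.
Last Monday of August 2026: 2026-08-31.
Last Monday of September 2026: 2026-09-28.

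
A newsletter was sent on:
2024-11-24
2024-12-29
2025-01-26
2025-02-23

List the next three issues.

These are Sundays with 35, 28, 28-day gaps.
Each is the final Sunday of its month — 2024-12-29 is past the 28th, so '4th Sunday' doesn't fit.
Last Sunday of March 2025: 2025-03-30.
Last Sunday of April 2025: 2025-04-27.
Last Sunday of May 2025: 2025-05-25.

2025-03-30, 2025-04-27, 2025-05-25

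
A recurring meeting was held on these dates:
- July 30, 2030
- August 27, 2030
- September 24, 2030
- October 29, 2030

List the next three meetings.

These are Tuesdays with 28, 28, 35-day gaps.
Each is the final Tuesday of its month — July 30, 2030 is past the 28th, so '4th Tuesday' doesn't fit.
Last Tuesday of November 2030: November 26, 2030.
Last Tuesday of December 2030: December 31, 2030.
January 2031 ends with Tuesday January 28, 2031.

November 26, 2030; December 31, 2030; January 28, 2031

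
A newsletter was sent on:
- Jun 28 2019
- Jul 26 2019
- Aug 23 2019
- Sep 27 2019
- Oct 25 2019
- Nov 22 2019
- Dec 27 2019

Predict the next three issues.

Gaps: 28, 28, 35, 28, 28, 35 days — a mix of 28 and 35. Every date is a Friday.
Each is the 4th Friday of its month.
4th Friday of January 2020: Jan 24 2020.
4th Friday of February 2020: Feb 28 2020.
4th Friday of March 2020: Mar 27 2020.

Jan 24 2020, Feb 28 2020, Mar 27 2020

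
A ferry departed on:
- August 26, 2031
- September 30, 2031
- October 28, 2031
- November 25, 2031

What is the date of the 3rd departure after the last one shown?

February 24, 2032

Every date is a Tuesday; gaps 35, 28, 28 days.
Each is the last Tuesday of its month (at least one falls on the 29th or later, ruling out '4th Tuesday').
December 2031 ends with Tuesday December 30, 2031.
Last Tuesday of January 2032: January 27, 2032.
Last Tuesday of February 2032: February 24, 2032.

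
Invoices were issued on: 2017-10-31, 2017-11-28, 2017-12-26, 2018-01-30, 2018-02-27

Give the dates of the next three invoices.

2018-03-27, 2018-04-24, 2018-05-29

All Tuesdays; the gaps (28, 28, 35, 28) vary with month length.
This is the last Tuesday of each month.
March 2018 ends with Tuesday 2018-03-27.
April 2018 ends with Tuesday 2018-04-24.
May 2018 ends with Tuesday 2018-05-29.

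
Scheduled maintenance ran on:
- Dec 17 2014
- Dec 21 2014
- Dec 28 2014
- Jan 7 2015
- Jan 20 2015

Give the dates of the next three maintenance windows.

Feb 5 2015, Feb 24 2015, Mar 18 2015

Intervals are 4, 7, 10, 13 days — an arithmetic progression with common difference 3.
Next gap: 16 days. Jan 20 2015 + 16 days = Feb 5 2015.
Next gap: 19 days. Feb 5 2015 + 19 days = Feb 24 2015.
Next gap: 22 days. Feb 24 2015 + 22 days = Mar 18 2015.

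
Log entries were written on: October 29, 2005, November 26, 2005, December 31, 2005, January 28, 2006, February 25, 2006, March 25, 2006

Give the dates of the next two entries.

April 29, 2006; May 27, 2006

Every date is a Saturday; gaps 28, 35, 28, 28, 28 days.
Each is the last Saturday of its month (at least one falls on the 29th or later, ruling out '4th Saturday').
April 2006 ends with Saturday April 29, 2006.
May 2006 ends with Saturday May 27, 2006.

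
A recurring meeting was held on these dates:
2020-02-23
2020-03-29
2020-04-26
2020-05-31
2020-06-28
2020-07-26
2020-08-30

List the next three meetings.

2020-09-27, 2020-10-25, 2020-11-29

These are Sundays with 35, 28, 35, 28, 28, 35-day gaps.
Each is the final Sunday of its month — 2020-03-29 is past the 28th, so '4th Sunday' doesn't fit.
Last Sunday of September 2020: 2020-09-27.
Last Sunday of October 2020: 2020-10-25.
Last Sunday of November 2020: 2020-11-29.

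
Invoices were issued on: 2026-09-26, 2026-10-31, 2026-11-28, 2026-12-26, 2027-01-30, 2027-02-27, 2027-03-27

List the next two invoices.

2027-04-24, 2027-05-29

All Saturdays; the gaps (35, 28, 28, 35, 28, 28) vary with month length.
This is the last Saturday of each month.
April 2027 ends with Saturday 2027-04-24.
Last Saturday of May 2027: 2027-05-29.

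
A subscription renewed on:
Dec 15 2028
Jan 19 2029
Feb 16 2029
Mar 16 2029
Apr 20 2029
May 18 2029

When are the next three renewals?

All dates are Fridays, 35, 28, 28, 35, 28 days apart.
Specifically, the 3rd Friday of each month.
3rd Friday of June 2029: Jun 15 2029.
July 2029 — 3rd Friday is Jul 20 2029.
August 2029 — 3rd Friday is Aug 17 2029.

Jun 15 2029, Jul 20 2029, Aug 17 2029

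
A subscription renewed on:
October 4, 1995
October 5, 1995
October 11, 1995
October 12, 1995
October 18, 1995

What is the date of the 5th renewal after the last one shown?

November 2, 1995

The gap pattern 1, 6, 1, 6 repeats every 2 events.
These are the Wednesdays and Thursdays of each week.
Next Thursday: October 19, 1995.
Next Wednesday: October 25, 1995.
The following Thursday is October 26, 1995.
The following Wednesday is November 1, 1995.
The following Thursday is November 2, 1995.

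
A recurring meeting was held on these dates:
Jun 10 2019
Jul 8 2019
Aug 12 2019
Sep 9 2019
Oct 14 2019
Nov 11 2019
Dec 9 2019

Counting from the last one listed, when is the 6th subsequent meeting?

Jun 8 2020

All dates are Mondays, 28, 35, 28, 35, 28, 28 days apart.
Specifically, the 2nd Monday of each month.
2nd Monday of January 2020: Jan 13 2020.
2nd Monday of February 2020: Feb 10 2020.
March 2020 — 2nd Monday is Mar 9 2020.
April 2020 — 2nd Monday is Apr 13 2020.
May 2020 — 2nd Monday is May 11 2020.
2nd Monday of June 2020: Jun 8 2020.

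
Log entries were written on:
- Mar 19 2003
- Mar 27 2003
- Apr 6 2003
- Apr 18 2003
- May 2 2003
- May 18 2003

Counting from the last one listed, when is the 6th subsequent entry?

Gaps: 8, 10, 12, 14, 16 days — each gap is 2 larger than the previous one.
Next gap: 18 days. May 18 2003 + 18 days = Jun 5 2003.
Next gap: 20 days. Jun 5 2003 + 20 days = Jun 25 2003.
Next gap: 22 days. Jun 25 2003 + 22 days = Jul 17 2003.
Next gap: 24 days. Jul 17 2003 + 24 days = Aug 10 2003.
Next gap: 26 days. Aug 10 2003 + 26 days = Sep 5 2003.
Next gap: 28 days. Sep 5 2003 + 28 days = Oct 3 2003.

Oct 3 2003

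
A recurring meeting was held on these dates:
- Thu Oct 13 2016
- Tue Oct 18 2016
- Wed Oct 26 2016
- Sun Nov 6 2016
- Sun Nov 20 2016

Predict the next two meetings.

Wed Dec 7 2016, Tue Dec 27 2016

Intervals are 5, 8, 11, 14 days — an arithmetic progression with common difference 3.
Next gap: 17 days. Sun Nov 20 2016 + 17 days = Wed Dec 7 2016.
Next gap: 20 days. Wed Dec 7 2016 + 20 days = Tue Dec 27 2016.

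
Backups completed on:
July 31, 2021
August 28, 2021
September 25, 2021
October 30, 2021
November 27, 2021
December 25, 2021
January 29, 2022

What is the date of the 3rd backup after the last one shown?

April 30, 2022

Every date is a Saturday; gaps 28, 28, 35, 28, 28, 35 days.
Each is the last Saturday of its month (at least one falls on the 29th or later, ruling out '4th Saturday').
February 2022 ends with Saturday February 26, 2022.
March 2022 ends with Saturday March 26, 2022.
Last Saturday of April 2022: April 30, 2022.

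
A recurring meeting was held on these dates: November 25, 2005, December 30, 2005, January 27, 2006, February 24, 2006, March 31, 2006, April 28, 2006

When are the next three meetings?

May 26, 2006; June 30, 2006; July 28, 2006

These are Fridays with 35, 28, 28, 35, 28-day gaps.
Each is the final Friday of its month — December 30, 2005 is past the 28th, so '4th Friday' doesn't fit.
May 2006 ends with Friday May 26, 2006.
June 2006 ends with Friday June 30, 2006.
July 2006 ends with Friday July 28, 2006.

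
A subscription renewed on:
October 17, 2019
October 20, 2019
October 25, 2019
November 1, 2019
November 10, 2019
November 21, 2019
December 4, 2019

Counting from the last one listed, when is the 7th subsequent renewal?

April 29, 2020

Intervals are 3, 5, 7, 9, 11, 13 days — an arithmetic progression with common difference 2.
Next gap: 15 days. December 4, 2019 + 15 days = December 19, 2019.
Next gap: 17 days. December 19, 2019 + 17 days = January 5, 2020.
Next gap: 19 days. January 5, 2020 + 19 days = January 24, 2020.
Next gap: 21 days. January 24, 2020 + 21 days = February 14, 2020.
Next gap: 23 days. February 14, 2020 + 23 days = March 8, 2020.
Next gap: 25 days. March 8, 2020 + 25 days = April 2, 2020.
Next gap: 27 days. April 2, 2020 + 27 days = April 29, 2020.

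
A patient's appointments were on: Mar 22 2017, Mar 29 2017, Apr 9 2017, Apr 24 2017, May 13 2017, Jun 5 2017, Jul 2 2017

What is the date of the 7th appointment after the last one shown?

Apr 29 2018

Intervals are 7, 11, 15, 19, 23, 27 days — an arithmetic progression with common difference 4.
Next gap: 31 days. Jul 2 2017 + 31 days = Aug 2 2017.
Next gap: 35 days. Aug 2 2017 + 35 days = Sep 6 2017.
Next gap: 39 days. Sep 6 2017 + 39 days = Oct 15 2017.
Next gap: 43 days. Oct 15 2017 + 43 days = Nov 27 2017.
Next gap: 47 days. Nov 27 2017 + 47 days = Jan 13 2018.
Next gap: 51 days. Jan 13 2018 + 51 days = Mar 5 2018.
Next gap: 55 days. Mar 5 2018 + 55 days = Apr 29 2018.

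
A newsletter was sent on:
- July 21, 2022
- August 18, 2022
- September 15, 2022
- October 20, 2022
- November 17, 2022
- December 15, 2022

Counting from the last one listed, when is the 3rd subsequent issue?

Gaps: 28, 28, 35, 28, 28 days — a mix of 28 and 35. Every date is a Thursday.
Each is the 3rd Thursday of its month.
January 2023 — 3rd Thursday is January 19, 2023.
3rd Thursday of February 2023: February 16, 2023.
3rd Thursday of March 2023: March 16, 2023.

March 16, 2023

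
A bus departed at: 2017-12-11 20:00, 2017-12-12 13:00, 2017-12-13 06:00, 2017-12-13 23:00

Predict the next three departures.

2017-12-14 16:00, 2017-12-15 09:00, 2017-12-16 02:00

Gaps: 17, 17, 17 hours — each event is 17 hours after the previous one.
2017-12-13 23:00 + 17 h = 2017-12-14 16:00.
2017-12-14 16:00 + 17 h = 2017-12-15 09:00.
2017-12-15 09:00 + 17 h = 2017-12-16 02:00.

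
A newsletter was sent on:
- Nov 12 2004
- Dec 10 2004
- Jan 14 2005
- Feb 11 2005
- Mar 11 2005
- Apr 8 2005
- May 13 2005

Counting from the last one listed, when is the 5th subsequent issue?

Oct 14 2005

Gaps: 28, 35, 28, 28, 28, 35 days — a mix of 28 and 35. Every date is a Friday.
Each is the 2nd Friday of its month.
2nd Friday of June 2005: Jun 10 2005.
2nd Friday of July 2005: Jul 8 2005.
August 2005 — 2nd Friday is Aug 12 2005.
2nd Friday of September 2005: Sep 9 2005.
2nd Friday of October 2005: Oct 14 2005.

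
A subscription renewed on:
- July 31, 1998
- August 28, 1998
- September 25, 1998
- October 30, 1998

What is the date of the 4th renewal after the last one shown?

All Fridays; the gaps (28, 28, 35) vary with month length.
This is the last Friday of each month.
November 1998 ends with Friday November 27, 1998.
December 1998 ends with Friday December 25, 1998.
January 1999 ends with Friday January 29, 1999.
Last Friday of February 1999: February 26, 1999.

February 26, 1999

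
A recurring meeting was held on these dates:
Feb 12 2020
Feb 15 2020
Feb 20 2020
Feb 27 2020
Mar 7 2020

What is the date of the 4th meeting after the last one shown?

May 2 2020

Gaps: 3, 5, 7, 9 days — each gap is 2 larger than the previous one.
Next gap: 11 days. Mar 7 2020 + 11 days = Mar 18 2020.
Next gap: 13 days. Mar 18 2020 + 13 days = Mar 31 2020.
Next gap: 15 days. Mar 31 2020 + 15 days = Apr 15 2020.
Next gap: 17 days. Apr 15 2020 + 17 days = May 2 2020.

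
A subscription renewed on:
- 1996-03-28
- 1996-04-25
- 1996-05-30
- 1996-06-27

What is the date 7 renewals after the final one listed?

Every date is a Thursday; gaps 28, 35, 28 days.
Each is the last Thursday of its month (at least one falls on the 29th or later, ruling out '4th Thursday').
Last Thursday of July 1996: 1996-07-25.
Last Thursday of August 1996: 1996-08-29.
Last Thursday of September 1996: 1996-09-26.
Last Thursday of October 1996: 1996-10-31.
Last Thursday of November 1996: 1996-11-28.
December 1996 ends with Thursday 1996-12-26.
Last Thursday of January 1997: 1997-01-30.

1997-01-30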